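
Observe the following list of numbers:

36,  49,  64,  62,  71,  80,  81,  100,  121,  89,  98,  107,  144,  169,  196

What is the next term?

116

Positions follow the repeating pattern AAABBB; grouping by letter gives 2 tracks.
Track A: 36, 49, 64, 81, 100, 121, 144, 169, 196. Perfect squares starting at 6².
Track B: 62, 71, 80, 89, 98, 107. Adding 9 each time.
Position 16 falls in track B as its term 7, giving 116.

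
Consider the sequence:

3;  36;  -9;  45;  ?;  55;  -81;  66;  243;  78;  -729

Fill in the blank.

Odd-indexed and even-indexed terms follow separate rules.
Track A = 3, -9, ?, -81, 243, -729: a geometric progression (common ratio -3).
Track B = 36, 45, 55, 66, 78: the triangular numbers T_8, T_9, ….
Track A's pattern makes the blank 27.

27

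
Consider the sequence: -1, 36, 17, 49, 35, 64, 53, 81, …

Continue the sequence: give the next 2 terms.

71, 100

Taking every 2nd term gives 2 separate tracks.
Subsequence A is -1, 17, 35, 53, which is adding 18 each time.
Subsequence B is 36, 49, 64, 81, which is the squares 6², 7², 8², ….
Position 9 → subsequence A, term 5 = 71.
Term 10 comes from subsequence B (its 5th entry): 100.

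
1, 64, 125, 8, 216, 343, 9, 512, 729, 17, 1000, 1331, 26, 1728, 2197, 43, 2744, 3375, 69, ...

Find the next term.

The slot pattern repeats as ABB (period 3), so there are 2 interleaved tracks.
Subsequence A: 1, 8, 9, 17, 26, 43, 69 (each term equals the sum of the previous two).
Subsequence B: 64, 125, 216, 343, 512, 729, 1000, 1331, 1728, 2197, 2744, 3375 (consecutive cubes n³ from n = 4).
Term 20 comes from subsequence B (its 13th entry): 4096.

4096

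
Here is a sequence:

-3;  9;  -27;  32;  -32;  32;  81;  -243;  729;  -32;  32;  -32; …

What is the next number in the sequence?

The slot pattern repeats as AAABBB (period 6), so there are 2 interleaved tracks.
Subsequence A = -3, 9, -27, 81, -243, 729: multiplying by -3 each time.
Subsequence B = 32, -32, 32, -32, 32, -32: oscillating between 32 and -32.
Position 13 → subsequence A, term 7 = -2187.

-2187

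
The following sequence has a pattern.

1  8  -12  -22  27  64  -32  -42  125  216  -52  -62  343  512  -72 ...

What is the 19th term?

-92

The slot pattern repeats as AABB (period 4), so there are 2 interleaved tracks.
Subsequence A: 1, 8, 27, 64, 125, 216, 343, 512. The cubes 1³, 2³, 3³, ….
Subsequence B: -12, -22, -32, -42, -52, -62, -72. Subtracting 10 each time.
Position 19 → subsequence B, term 9 = -92.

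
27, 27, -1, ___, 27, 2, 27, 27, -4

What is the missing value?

27

Positions follow the repeating pattern AAB; grouping by letter gives 2 tracks.
Subsequence A is 27, 27, ?, 27, 27, 27, which is the constant sequence 27.
Subsequence B is -1, 2, -4, which is multiplying by -2 each time.
Filling subsequence A at index 3 by its rule yields 27.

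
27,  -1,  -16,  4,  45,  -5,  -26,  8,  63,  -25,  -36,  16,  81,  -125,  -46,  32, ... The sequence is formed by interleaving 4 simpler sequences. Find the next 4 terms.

The terms cycle through 4 interleaved subsequences.
Subsequence A: 27, 45, 63, 81 — arithmetic with common difference +18.
Subsequence B: -1, -5, -25, -125 — a geometric progression (common ratio 5).
Subsequence C: -16, -26, -36, -46 — subtracting 10 each time.
Subsequence D: 4, 8, 16, 32 — powers of 2.
Term 17 comes from subsequence A (its 5th entry): 99.
Position 18 → subsequence B, term 5 = -625.
Term 19 comes from subsequence C (its 5th entry): -56.
The 20th slot belongs to subsequence D; its 5th term is 64.

99, -625, -56, 64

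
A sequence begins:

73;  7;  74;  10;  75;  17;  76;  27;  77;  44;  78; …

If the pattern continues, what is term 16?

Positions 1, 3, 5, … form one subsequence and positions 2, 4, 6, … form another.
Track A: 73, 74, 75, 76, 77, 78 — arithmetic, step +1.
Track B: 7, 10, 17, 27, 44 — Fibonacci-style (each term is the sum of the two before it).
Position 16 → track B, term 8 = 186.

186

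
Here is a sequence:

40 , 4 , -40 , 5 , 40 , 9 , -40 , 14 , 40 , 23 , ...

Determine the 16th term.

Split by position mod 2 into 2 tracks.
Track A: 40, -40, 40, -40, 40 (oscillating between 40 and -40).
Track B: 4, 5, 9, 14, 23 (Fibonacci-style (each term is the sum of the two before it)).
Position 16 falls in track B as its term 8, giving 97.

97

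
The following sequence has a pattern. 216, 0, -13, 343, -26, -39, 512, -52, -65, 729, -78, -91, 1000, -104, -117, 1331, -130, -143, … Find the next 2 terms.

Positions follow the repeating pattern ABB; grouping by letter gives 2 tracks.
Track A is 216, 343, 512, 729, 1000, 1331, which is consecutive cubes n³ from n = 6.
Track B is 0, -13, -26, -39, -52, -65, -78, -91, -104, -117, -130, -143, which is subtracting 13 each time.
Position 19 → track A, term 7 = 1728.
The 20th slot belongs to track B; its 13th term is -156.

1728, -156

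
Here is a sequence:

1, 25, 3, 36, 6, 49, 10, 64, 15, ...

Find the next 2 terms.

81, 21

The terms cycle through 2 interleaved subsequences.
Track A: 1, 3, 6, 10, 15. Triangular numbers n(n+1)/2 for n = 1, 2, ….
Track B: 25, 36, 49, 64. Consecutive squares n² from n = 5.
Term 10 comes from track B (its 5th entry): 81.
Position 11 → track A, term 6 = 21.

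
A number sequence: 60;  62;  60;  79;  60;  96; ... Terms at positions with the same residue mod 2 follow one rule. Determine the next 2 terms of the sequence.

60, 113

Odd-indexed and even-indexed terms follow separate rules.
Subsequence A: 60, 60, 60. Always 60.
Subsequence B: 62, 79, 96. Linear: a_n = 45 + 17·n.
The 7th slot belongs to subsequence A; its 4th term is 60.
Position 8 → subsequence B, term 4 = 113.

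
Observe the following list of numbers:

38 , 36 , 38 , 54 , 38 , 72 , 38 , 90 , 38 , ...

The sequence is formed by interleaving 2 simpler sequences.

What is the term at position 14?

Taking every 2nd term gives 2 separate tracks.
Track A: 38, 38, 38, 38, 38 — always 38.
Track B: 36, 54, 72, 90 — adding 18 each time.
The 14th slot belongs to track B; its 7th term is 144.

144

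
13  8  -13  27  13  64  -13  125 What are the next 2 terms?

Odd-indexed and even-indexed terms follow separate rules.
Stream A is 13, -13, 13, -13, which is the oscillation 13·(−1)^(n+1).
Stream B is 8, 27, 64, 125, which is the cubes 2³, 3³, 4³, ….
The 9th slot belongs to stream A; its 5th term is 13.
Position 10 falls in stream B as its term 5, giving 216.

13, 216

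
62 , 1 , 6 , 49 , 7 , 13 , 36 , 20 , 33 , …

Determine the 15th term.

Positions follow the repeating pattern ABB; grouping by letter gives 2 tracks.
Track A: 62, 49, 36 (subtracting 13 each time).
Track B: 1, 6, 7, 13, 20, 33 (each term equals the sum of the previous two).
Term 15 comes from track B (its 10th entry): 225.

225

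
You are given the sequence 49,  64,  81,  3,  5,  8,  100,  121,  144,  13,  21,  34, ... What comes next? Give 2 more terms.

169, 196

The slot pattern repeats as AAABBB (period 6), so there are 2 interleaved tracks.
Subsequence A: 49, 64, 81, 100, 121, 144 (perfect squares starting at 7²).
Subsequence B: 3, 5, 8, 13, 21, 34 (each term equals the sum of the previous two).
Term 13 comes from subsequence A (its 7th entry): 169.
Term 14 comes from subsequence A (its 8th entry): 196.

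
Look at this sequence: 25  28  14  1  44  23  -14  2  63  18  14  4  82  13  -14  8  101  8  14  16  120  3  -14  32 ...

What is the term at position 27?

14

Split by position mod 4 into 4 tracks.
Track A: 25, 44, 63, 82, 101, 120. Arithmetic, step +19.
Track B: 28, 23, 18, 13, 8, 3. Linear: a_n = 33 − 5·n.
Track C: 14, -14, 14, -14, 14, -14. The oscillation 14·(−1)^(n+1).
Track D: 1, 2, 4, 8, 16, 32. A geometric progression (common ratio 2).
Term 27 comes from track C (its 7th entry): 14.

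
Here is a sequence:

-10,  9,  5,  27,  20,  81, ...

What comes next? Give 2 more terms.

Taking every 2nd term gives 2 separate tracks.
Subsequence A is -10, 5, 20, which is adding 15 each time.
Subsequence B is 9, 27, 81, which is powers of 3.
The 7th slot belongs to subsequence A; its 4th term is 35.
Position 8 → subsequence B, term 4 = 243.

35, 243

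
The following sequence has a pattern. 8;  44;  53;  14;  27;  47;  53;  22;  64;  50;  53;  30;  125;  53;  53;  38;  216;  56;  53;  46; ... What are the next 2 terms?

The terms cycle through 4 interleaved subsequences.
Track A: 8, 27, 64, 125, 216 — consecutive cubes n³ from n = 2.
Track B: 44, 47, 50, 53, 56 — linear: a_n = 41 + 3·n.
Track C: 53, 53, 53, 53, 53 — always 53.
Track D: 14, 22, 30, 38, 46 — linear: a_n = 6 + 8·n.
Position 21 → track A, term 6 = 343.
The 22nd slot belongs to track B; its 6th term is 59.

343, 59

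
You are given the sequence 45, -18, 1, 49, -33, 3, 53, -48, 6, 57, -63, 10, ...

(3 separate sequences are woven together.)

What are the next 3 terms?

Split by position mod 3: positions 1, 4, 7, … form one track, and each other residue class forms its own.
Subsequence A: 45, 49, 53, 57 (arithmetic with common difference +4).
Subsequence B: -18, -33, -48, -63 (linear: a_n = -3 − 15·n).
Subsequence C: 1, 3, 6, 10 (triangular numbers n(n+1)/2 for n = 1, 2, …).
The 13th slot belongs to subsequence A; its 5th term is 61.
Position 14 falls in subsequence B as its term 5, giving -78.
The 15th slot belongs to subsequence C; its 5th term is 15.

61, -78, 15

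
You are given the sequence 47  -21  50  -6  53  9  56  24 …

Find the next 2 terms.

59, 39

Odd-indexed and even-indexed terms follow separate rules.
Track A is 47, 50, 53, 56, which is arithmetic, step +3.
Track B is -21, -6, 9, 24, which is linear: a_n = -36 + 15·n.
Term 9 comes from track A (its 5th entry): 59.
Position 10 falls in track B as its term 5, giving 39.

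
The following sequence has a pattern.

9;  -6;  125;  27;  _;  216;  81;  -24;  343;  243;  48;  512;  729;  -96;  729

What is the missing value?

Split by position mod 3 into 3 tracks.
Track A is 9, 27, 81, 243, 729, which is successive powers of 3.
Track B is -6, ?, -24, 48, -96, which is geometric, ×-2 each step.
Track C is 125, 216, 343, 512, 729, which is perfect cubes starting at 5³.
The gap is track B's term 2; the rule gives 12.

12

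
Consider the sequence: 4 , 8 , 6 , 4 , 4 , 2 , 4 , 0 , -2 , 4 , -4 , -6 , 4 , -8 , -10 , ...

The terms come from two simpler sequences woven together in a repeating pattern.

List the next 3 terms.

4, -12, -14

The slot pattern repeats as ABB (period 3), so there are 2 interleaved tracks.
Track A: 4, 4, 4, 4, 4 (the constant sequence 4).
Track B: 8, 6, 4, 2, 0, -2, -4, -6, -8, -10 (arithmetic, step −2).
Term 16 comes from track A (its 6th entry): 4.
Position 17 → track B, term 11 = -12.
Term 18 comes from track B (its 12th entry): -14.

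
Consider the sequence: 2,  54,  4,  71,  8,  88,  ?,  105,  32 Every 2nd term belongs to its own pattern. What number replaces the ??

16

Positions 1, 3, 5, … form one subsequence and positions 2, 4, 6, … form another.
Subsequence A: 2, 4, 8, ?, 32 (powers 2^1, 2^2, 2^3, …).
Subsequence B: 54, 71, 88, 105 (arithmetic with common difference +17).
Subsequence A's pattern makes the blank 16.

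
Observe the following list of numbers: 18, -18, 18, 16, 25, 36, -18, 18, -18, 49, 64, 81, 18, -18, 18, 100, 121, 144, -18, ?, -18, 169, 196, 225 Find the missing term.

Reading positions in blocks of 6 reveals the pattern AAABBB — 2 tracks woven together.
Subsequence A: 18, -18, 18, -18, 18, -18, 18, -18, 18, -18, ?, -18 — alternating ±18.
Subsequence B: 16, 25, 36, 49, 64, 81, 100, 121, 144, 169, 196, 225 — perfect squares starting at 4².
So the missing entry in subsequence A is 18.

18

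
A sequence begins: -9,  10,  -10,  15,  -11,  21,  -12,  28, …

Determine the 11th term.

-14

The terms cycle through 2 interleaved subsequences.
Stream A: -9, -10, -11, -12 — linear: a_n = -8 − n.
Stream B: 10, 15, 21, 28 — triangular numbers n(n+1)/2 for n = 4, 5, ….
Term 11 comes from stream A (its 6th entry): -14.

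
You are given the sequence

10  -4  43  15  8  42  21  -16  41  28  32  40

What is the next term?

Taking every 3rd term gives 3 separate tracks.
Track A: 10, 15, 21, 28. Triangular numbers n(n+1)/2 for n = 4, 5, ….
Track B: -4, 8, -16, 32. Geometric with ratio -2.
Track C: 43, 42, 41, 40. Subtracting 1 each time.
Position 13 falls in track A as its term 5, giving 36.

36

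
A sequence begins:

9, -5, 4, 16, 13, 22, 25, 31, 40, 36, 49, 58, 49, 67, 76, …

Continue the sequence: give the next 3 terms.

Positions follow the repeating pattern ABB; grouping by letter gives 2 tracks.
Track A: 9, 16, 25, 36, 49. The squares 3², 4², 5², ….
Track B: -5, 4, 13, 22, 31, 40, 49, 58, 67, 76. Adding 9 each time.
Position 16 falls in track A as its term 6, giving 64.
Position 17 falls in track B as its term 11, giving 85.
The 18th slot belongs to track B; its 12th term is 94.

64, 85, 94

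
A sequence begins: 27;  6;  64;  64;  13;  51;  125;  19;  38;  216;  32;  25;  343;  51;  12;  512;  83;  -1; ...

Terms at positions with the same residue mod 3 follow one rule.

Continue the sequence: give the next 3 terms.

Taking every 3rd term gives 3 separate tracks.
Track A: 27, 64, 125, 216, 343, 512 (perfect cubes starting at 3³).
Track B: 6, 13, 19, 32, 51, 83 (a Fibonacci-like recurrence a_n = a_{n-1} + a_{n-2}).
Track C: 64, 51, 38, 25, 12, -1 (arithmetic, step −13).
The 19th slot belongs to track A; its 7th term is 729.
The 20th slot belongs to track B; its 7th term is 134.
Position 21 falls in track C as its term 7, giving -14.

729, 134, -14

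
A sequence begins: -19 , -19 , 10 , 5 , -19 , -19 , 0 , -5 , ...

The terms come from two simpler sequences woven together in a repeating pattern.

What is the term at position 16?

-25

Reading positions in blocks of 4 reveals the pattern AABB — 2 tracks woven together.
Stream A: -19, -19, -19, -19 (constant -19).
Stream B: 10, 5, 0, -5 (subtracting 5 each time).
The 16th slot belongs to stream B; its 8th term is -25.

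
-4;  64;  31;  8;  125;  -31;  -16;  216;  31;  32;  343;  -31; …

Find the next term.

The terms cycle through 3 interleaved subsequences.
Stream A: -4, 8, -16, 32 — multiplying by -2 each time.
Stream B: 64, 125, 216, 343 — perfect cubes starting at 4³.
Stream C: 31, -31, 31, -31 — alternating ±31.
Position 13 falls in stream A as its term 5, giving -64.

-64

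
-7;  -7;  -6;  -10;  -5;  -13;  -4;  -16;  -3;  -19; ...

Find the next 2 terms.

-2, -22

Split by position mod 2 into 2 tracks.
Track A: -7, -6, -5, -4, -3 — linear: a_n = -8 + n.
Track B: -7, -10, -13, -16, -19 — subtracting 3 each time.
Position 11 → track A, term 6 = -2.
Position 12 falls in track B as its term 6, giving -22.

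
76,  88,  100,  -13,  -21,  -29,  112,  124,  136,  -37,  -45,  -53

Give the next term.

Positions follow the repeating pattern AAABBB; grouping by letter gives 2 tracks.
Track A = 76, 88, 100, 112, 124, 136: linear: a_n = 64 + 12·n.
Track B = -13, -21, -29, -37, -45, -53: linear: a_n = -5 − 8·n.
Position 13 → track A, term 7 = 148.

148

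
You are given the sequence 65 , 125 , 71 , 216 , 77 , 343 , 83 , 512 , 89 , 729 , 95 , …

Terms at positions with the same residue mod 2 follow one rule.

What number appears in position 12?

1000

Positions 1, 3, 5, … form one subsequence and positions 2, 4, 6, … form another.
Track A is 65, 71, 77, 83, 89, 95, which is linear: a_n = 59 + 6·n.
Track B is 125, 216, 343, 512, 729, which is perfect cubes starting at 5³.
Position 12 falls in track B as its term 6, giving 1000.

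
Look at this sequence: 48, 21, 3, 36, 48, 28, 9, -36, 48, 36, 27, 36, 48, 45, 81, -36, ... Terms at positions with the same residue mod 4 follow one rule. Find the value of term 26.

Split by position mod 4 into 4 tracks.
Track A = 48, 48, 48, 48: constant 48.
Track B = 21, 28, 36, 45: the triangular numbers T_6, T_7, ….
Track C = 3, 9, 27, 81: powers 3^1, 3^2, 3^3, ….
Track D = 36, -36, 36, -36: alternating ±36.
Position 26 falls in track B as its term 7, giving 78.

78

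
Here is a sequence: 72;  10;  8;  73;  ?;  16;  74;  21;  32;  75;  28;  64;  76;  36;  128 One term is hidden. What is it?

15

Split by position mod 3: positions 1, 4, 7, … form one track, and each other residue class forms its own.
Track A: 72, 73, 74, 75, 76. Adding 1 each time.
Track B: 10, ?, 21, 28, 36. The triangular numbers T_4, T_5, ….
Track C: 8, 16, 32, 64, 128. Powers 2^3, 2^4, 2^5, ….
Track B's pattern makes the blank 15.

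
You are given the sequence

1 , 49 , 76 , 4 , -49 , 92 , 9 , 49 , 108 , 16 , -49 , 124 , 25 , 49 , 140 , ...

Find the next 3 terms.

Split by position mod 3: positions 1, 4, 7, … form one track, and each other residue class forms its own.
Subsequence A: 1, 4, 9, 16, 25. The squares 1², 2², 3², ….
Subsequence B: 49, -49, 49, -49, 49. The oscillation 49·(−1)^(n+1).
Subsequence C: 76, 92, 108, 124, 140. Adding 16 each time.
The 16th slot belongs to subsequence A; its 6th term is 36.
Position 17 falls in subsequence B as its term 6, giving -49.
Position 18 → subsequence C, term 6 = 156.

36, -49, 156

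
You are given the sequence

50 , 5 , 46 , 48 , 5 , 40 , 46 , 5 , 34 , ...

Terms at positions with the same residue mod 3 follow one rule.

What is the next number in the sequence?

The terms cycle through 3 interleaved subsequences.
Track A: 50, 48, 46 (linear: a_n = 52 − 2·n).
Track B: 5, 5, 5 (the constant sequence 5).
Track C: 46, 40, 34 (arithmetic with common difference −6).
Position 10 → track A, term 4 = 44.

44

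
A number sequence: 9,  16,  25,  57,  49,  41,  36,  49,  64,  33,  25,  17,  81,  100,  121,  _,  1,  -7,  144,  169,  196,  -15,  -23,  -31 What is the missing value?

Reading positions in blocks of 6 reveals the pattern AAABBB — 2 tracks woven together.
Track A = 9, 16, 25, 36, 49, 64, 81, 100, 121, 144, 169, 196: consecutive squares n² from n = 3.
Track B = 57, 49, 41, 33, 25, 17, ?, 1, -7, -15, -23, -31: linear: a_n = 65 − 8·n.
The gap is track B's term 7; the rule gives 9.

9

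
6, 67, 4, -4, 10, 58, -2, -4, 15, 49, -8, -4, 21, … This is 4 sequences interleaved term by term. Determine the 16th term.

Read the sequence 4 terms at a time; column i is its own pattern.
Track A is 6, 10, 15, 21, which is the triangular numbers T_3, T_4, ….
Track B is 67, 58, 49, which is linear: a_n = 76 − 9·n.
Track C is 4, -2, -8, which is subtracting 6 each time.
Track D is -4, -4, -4, which is constant -4.
Position 16 → track D, term 4 = -4.

-4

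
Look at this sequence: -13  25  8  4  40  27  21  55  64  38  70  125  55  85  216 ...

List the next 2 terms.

72, 100

Split by position mod 3 into 3 tracks.
Track A is -13, 4, 21, 38, 55, which is arithmetic, step +17.
Track B is 25, 40, 55, 70, 85, which is linear: a_n = 10 + 15·n.
Track C is 8, 27, 64, 125, 216, which is perfect cubes starting at 2³.
Position 16 → track A, term 6 = 72.
Term 17 comes from track B (its 6th entry): 100.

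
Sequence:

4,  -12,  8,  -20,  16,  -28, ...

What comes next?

32

Taking every 2nd term gives 2 separate tracks.
Stream A = 4, 8, 16: successive powers of 2.
Stream B = -12, -20, -28: arithmetic with common difference −8.
Term 7 comes from stream A (its 4th entry): 32.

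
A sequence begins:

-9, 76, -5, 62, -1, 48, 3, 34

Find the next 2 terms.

Positions 1, 3, 5, … form one subsequence and positions 2, 4, 6, … form another.
Subsequence A: -9, -5, -1, 3. Adding 4 each time.
Subsequence B: 76, 62, 48, 34. Arithmetic, step −14.
Position 9 → subsequence A, term 5 = 7.
Position 10 → subsequence B, term 5 = 20.

7, 20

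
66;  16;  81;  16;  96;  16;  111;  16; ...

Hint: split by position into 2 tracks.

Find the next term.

Taking every 2nd term gives 2 separate tracks.
Stream A is 66, 81, 96, 111, which is arithmetic with common difference +15.
Stream B is 16, 16, 16, 16, which is constant 16.
The 9th slot belongs to stream A; its 5th term is 126.

126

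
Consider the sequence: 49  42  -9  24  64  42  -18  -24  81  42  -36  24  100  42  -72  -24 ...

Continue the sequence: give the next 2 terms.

Taking every 4th term gives 4 separate tracks.
Track A: 49, 64, 81, 100 — perfect squares starting at 7².
Track B: 42, 42, 42, 42 — always 42.
Track C: -9, -18, -36, -72 — a geometric progression (common ratio 2).
Track D: 24, -24, 24, -24 — the oscillation 24·(−1)^(n+1).
Position 17 → track A, term 5 = 121.
Position 18 falls in track B as its term 5, giving 42.

121, 42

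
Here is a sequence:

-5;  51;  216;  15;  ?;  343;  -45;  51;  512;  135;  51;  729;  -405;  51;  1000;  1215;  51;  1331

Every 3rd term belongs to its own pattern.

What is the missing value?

Split by position mod 3: positions 1, 4, 7, … form one track, and each other residue class forms its own.
Track A is -5, 15, -45, 135, -405, 1215, which is geometric, ×-3 each step.
Track B is 51, ?, 51, 51, 51, 51, which is constant 51.
Track C is 216, 343, 512, 729, 1000, 1331, which is the cubes 6³, 7³, 8³, ….
Filling track B at index 2 by its rule yields 51.

51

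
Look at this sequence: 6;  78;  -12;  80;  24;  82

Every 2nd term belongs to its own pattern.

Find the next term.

-48

Taking every 2nd term gives 2 separate tracks.
Track A is 6, -12, 24, which is a geometric progression (common ratio -2).
Track B is 78, 80, 82, which is arithmetic with common difference +2.
Position 7 → track A, term 4 = -48.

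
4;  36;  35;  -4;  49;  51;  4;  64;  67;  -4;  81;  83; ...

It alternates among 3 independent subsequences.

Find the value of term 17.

Split by position mod 3: positions 1, 4, 7, … form one track, and each other residue class forms its own.
Stream A: 4, -4, 4, -4 (the oscillation 4·(−1)^(n+1)).
Stream B: 36, 49, 64, 81 (consecutive squares n² from n = 6).
Stream C: 35, 51, 67, 83 (linear: a_n = 19 + 16·n).
The 17th slot belongs to stream B; its 6th term is 121.

121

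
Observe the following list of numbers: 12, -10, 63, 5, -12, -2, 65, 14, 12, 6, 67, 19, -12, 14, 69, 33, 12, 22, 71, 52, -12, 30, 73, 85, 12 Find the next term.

Taking every 4th term gives 4 separate tracks.
Stream A is 12, -12, 12, -12, 12, -12, 12, which is oscillating between 12 and -12.
Stream B is -10, -2, 6, 14, 22, 30, which is linear: a_n = -18 + 8·n.
Stream C is 63, 65, 67, 69, 71, 73, which is adding 2 each time.
Stream D is 5, 14, 19, 33, 52, 85, which is a Fibonacci-like recurrence a_n = a_{n-1} + a_{n-2}.
Term 26 comes from stream B (its 7th entry): 38.

38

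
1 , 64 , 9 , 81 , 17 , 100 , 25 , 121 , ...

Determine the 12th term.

169

Positions 1, 3, 5, … form one subsequence and positions 2, 4, 6, … form another.
Stream A: 1, 9, 17, 25 — arithmetic with common difference +8.
Stream B: 64, 81, 100, 121 — perfect squares starting at 8².
The 12th slot belongs to stream B; its 6th term is 169.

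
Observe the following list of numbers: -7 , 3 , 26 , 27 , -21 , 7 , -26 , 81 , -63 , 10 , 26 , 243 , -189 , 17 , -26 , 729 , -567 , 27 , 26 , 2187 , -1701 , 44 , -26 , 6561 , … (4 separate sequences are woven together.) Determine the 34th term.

Split by position mod 4: positions 1, 5, 9, … form one track, and each other residue class forms its own.
Subsequence A: -7, -21, -63, -189, -567, -1701 (geometric, ×3 each step).
Subsequence B: 3, 7, 10, 17, 27, 44 (Fibonacci-style (each term is the sum of the two before it)).
Subsequence C: 26, -26, 26, -26, 26, -26 (the oscillation 26·(−1)^(n+1)).
Subsequence D: 27, 81, 243, 729, 2187, 6561 (successive powers of 3).
The 34th slot belongs to subsequence B; its 9th term is 186.

186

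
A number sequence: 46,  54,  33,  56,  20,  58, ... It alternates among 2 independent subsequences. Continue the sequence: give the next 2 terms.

7, 60

Odd-indexed and even-indexed terms follow separate rules.
Subsequence A = 46, 33, 20: linear: a_n = 59 − 13·n.
Subsequence B = 54, 56, 58: adding 2 each time.
Term 7 comes from subsequence A (its 4th entry): 7.
Position 8 falls in subsequence B as its term 4, giving 60.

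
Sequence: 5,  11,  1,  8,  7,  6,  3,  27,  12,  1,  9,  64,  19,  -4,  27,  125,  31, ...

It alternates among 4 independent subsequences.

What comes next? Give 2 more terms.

-9, 81

Split by position mod 4 into 4 tracks.
Subsequence A: 5, 7, 12, 19, 31 (each term equals the sum of the previous two).
Subsequence B: 11, 6, 1, -4 (subtracting 5 each time).
Subsequence C: 1, 3, 9, 27 (multiplying by 3 each time).
Subsequence D: 8, 27, 64, 125 (perfect cubes starting at 2³).
Position 18 falls in subsequence B as its term 5, giving -9.
Position 19 falls in subsequence C as its term 5, giving 81.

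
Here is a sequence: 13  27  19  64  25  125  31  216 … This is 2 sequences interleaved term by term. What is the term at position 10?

343

Split by position mod 2 into 2 tracks.
Track A: 13, 19, 25, 31. Arithmetic with common difference +6.
Track B: 27, 64, 125, 216. The cubes 3³, 4³, 5³, ….
Position 10 → track B, term 5 = 343.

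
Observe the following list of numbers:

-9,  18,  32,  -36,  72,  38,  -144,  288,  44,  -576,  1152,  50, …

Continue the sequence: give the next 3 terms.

-2304, 4608, 56

Positions follow the repeating pattern AAB; grouping by letter gives 2 tracks.
Stream A = -9, 18, -36, 72, -144, 288, -576, 1152: multiplying by -2 each time.
Stream B = 32, 38, 44, 50: arithmetic, step +6.
Position 13 → stream A, term 9 = -2304.
Position 14 → stream A, term 10 = 4608.
Position 15 falls in stream B as its term 5, giving 56.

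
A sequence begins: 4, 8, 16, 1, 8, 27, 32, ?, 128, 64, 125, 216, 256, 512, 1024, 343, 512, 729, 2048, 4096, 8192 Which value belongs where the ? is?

Reading positions in blocks of 6 reveals the pattern AAABBB — 2 tracks woven together.
Stream A: 4, 8, 16, 32, ?, 128, 256, 512, 1024, 2048, 4096, 8192 — powers 2^2, 2^3, 2^4, ….
Stream B: 1, 8, 27, 64, 125, 216, 343, 512, 729 — perfect cubes starting at 1³.
Filling stream A at index 5 by its rule yields 64.

64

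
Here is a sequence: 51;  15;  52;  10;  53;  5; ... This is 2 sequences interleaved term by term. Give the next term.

54

Split by position mod 2 into 2 tracks.
Subsequence A: 51, 52, 53. Arithmetic with common difference +1.
Subsequence B: 15, 10, 5. Linear: a_n = 20 − 5·n.
Position 7 falls in subsequence A as its term 4, giving 54.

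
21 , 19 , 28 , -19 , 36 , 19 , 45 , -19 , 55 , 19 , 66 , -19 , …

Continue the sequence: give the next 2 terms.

78, 19

Odd-indexed and even-indexed terms follow separate rules.
Subsequence A: 21, 28, 36, 45, 55, 66 (triangular numbers n(n+1)/2 for n = 6, 7, …).
Subsequence B: 19, -19, 19, -19, 19, -19 (the oscillation 19·(−1)^(n+1)).
Term 13 comes from subsequence A (its 7th entry): 78.
Term 14 comes from subsequence B (its 7th entry): 19.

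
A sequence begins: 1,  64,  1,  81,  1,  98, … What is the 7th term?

Positions 1, 3, 5, … form one subsequence and positions 2, 4, 6, … form another.
Subsequence A: 1, 1, 1 (constant 1).
Subsequence B: 64, 81, 98 (arithmetic, step +17).
Position 7 → subsequence A, term 4 = 1.

1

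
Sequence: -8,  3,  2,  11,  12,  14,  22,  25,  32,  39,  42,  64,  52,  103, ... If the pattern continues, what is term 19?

Positions 1, 3, 5, … form one subsequence and positions 2, 4, 6, … form another.
Track A: -8, 2, 12, 22, 32, 42, 52 (arithmetic with common difference +10).
Track B: 3, 11, 14, 25, 39, 64, 103 (Fibonacci-style (each term is the sum of the two before it)).
The 19th slot belongs to track A; its 10th term is 82.

82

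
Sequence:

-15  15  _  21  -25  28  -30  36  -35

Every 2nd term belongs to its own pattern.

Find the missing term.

Taking every 2nd term gives 2 separate tracks.
Track A: -15, ?, -25, -30, -35 (arithmetic with common difference −5).
Track B: 15, 21, 28, 36 (the triangular numbers T_5, T_6, …).
The gap is track A's term 2; the rule gives -20.

-20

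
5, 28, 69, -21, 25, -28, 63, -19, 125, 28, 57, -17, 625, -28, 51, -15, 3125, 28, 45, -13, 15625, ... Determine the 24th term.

-11

Split by position mod 4: positions 1, 5, 9, … form one track, and each other residue class forms its own.
Subsequence A: 5, 25, 125, 625, 3125, 15625. Powers 5^1, 5^2, 5^3, ….
Subsequence B: 28, -28, 28, -28, 28. The oscillation 28·(−1)^(n+1).
Subsequence C: 69, 63, 57, 51, 45. Linear: a_n = 75 − 6·n.
Subsequence D: -21, -19, -17, -15, -13. Adding 2 each time.
Position 24 falls in subsequence D as its term 6, giving -11.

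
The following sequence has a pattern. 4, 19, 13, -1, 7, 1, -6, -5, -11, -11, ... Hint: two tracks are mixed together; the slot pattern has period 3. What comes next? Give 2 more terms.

The slot pattern repeats as ABB (period 3), so there are 2 interleaved tracks.
Stream A: 4, -1, -6, -11. Linear: a_n = 9 − 5·n.
Stream B: 19, 13, 7, 1, -5, -11. Arithmetic, step −6.
The 11th slot belongs to stream B; its 7th term is -17.
The 12th slot belongs to stream B; its 8th term is -23.

-17, -23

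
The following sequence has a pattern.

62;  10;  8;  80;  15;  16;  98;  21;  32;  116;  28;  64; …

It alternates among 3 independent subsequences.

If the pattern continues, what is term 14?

36

The terms cycle through 3 interleaved subsequences.
Track A: 62, 80, 98, 116 (arithmetic with common difference +18).
Track B: 10, 15, 21, 28 (triangular numbers starting at T_4).
Track C: 8, 16, 32, 64 (powers 2^3, 2^4, 2^5, …).
Position 14 → track B, term 5 = 36.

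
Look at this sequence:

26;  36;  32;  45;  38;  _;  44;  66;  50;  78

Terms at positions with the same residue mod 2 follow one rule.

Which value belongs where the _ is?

The terms cycle through 2 interleaved subsequences.
Track A: 26, 32, 38, 44, 50. Arithmetic, step +6.
Track B: 36, 45, ?, 66, 78. Triangular numbers n(n+1)/2 for n = 8, 9, ….
The gap is track B's term 3; the rule gives 55.

55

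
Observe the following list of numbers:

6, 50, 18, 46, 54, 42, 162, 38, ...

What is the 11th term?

Taking every 2nd term gives 2 separate tracks.
Track A is 6, 18, 54, 162, which is geometric with ratio 3.
Track B is 50, 46, 42, 38, which is arithmetic with common difference −4.
Position 11 → track A, term 6 = 1458.

1458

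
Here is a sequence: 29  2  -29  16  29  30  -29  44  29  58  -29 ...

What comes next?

The terms cycle through 2 interleaved subsequences.
Track A: 29, -29, 29, -29, 29, -29. The oscillation 29·(−1)^(n+1).
Track B: 2, 16, 30, 44, 58. Arithmetic, step +14.
Position 12 falls in track B as its term 6, giving 72.

72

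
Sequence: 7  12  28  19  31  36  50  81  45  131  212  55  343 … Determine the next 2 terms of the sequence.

Reading positions in blocks of 3 reveals the pattern AAB — 2 tracks woven together.
Stream A = 7, 12, 19, 31, 50, 81, 131, 212, 343: a Fibonacci-like recurrence a_n = a_{n-1} + a_{n-2}.
Stream B = 28, 36, 45, 55: triangular numbers starting at T_7.
Term 14 comes from stream A (its 10th entry): 555.
The 15th slot belongs to stream B; its 5th term is 66.

555, 66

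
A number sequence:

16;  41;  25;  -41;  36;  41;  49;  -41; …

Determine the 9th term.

64

Odd-indexed and even-indexed terms follow separate rules.
Stream A: 16, 25, 36, 49. Consecutive squares n² from n = 4.
Stream B: 41, -41, 41, -41. Alternating ±41.
Position 9 falls in stream A as its term 5, giving 64.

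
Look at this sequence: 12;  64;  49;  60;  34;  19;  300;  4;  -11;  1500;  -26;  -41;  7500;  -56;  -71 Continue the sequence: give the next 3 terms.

37500, -86, -101

The slot pattern repeats as ABB (period 3), so there are 2 interleaved tracks.
Track A: 12, 60, 300, 1500, 7500. Geometric, ×5 each step.
Track B: 64, 49, 34, 19, 4, -11, -26, -41, -56, -71. Subtracting 15 each time.
Position 16 → track A, term 6 = 37500.
Term 17 comes from track B (its 11th entry): -86.
Position 18 → track B, term 12 = -101.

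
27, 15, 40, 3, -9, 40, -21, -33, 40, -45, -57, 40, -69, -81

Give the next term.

The slot pattern repeats as AAB (period 3), so there are 2 interleaved tracks.
Subsequence A: 27, 15, 3, -9, -21, -33, -45, -57, -69, -81 (subtracting 12 each time).
Subsequence B: 40, 40, 40, 40 (constant 40).
The 15th slot belongs to subsequence B; its 5th term is 40.

40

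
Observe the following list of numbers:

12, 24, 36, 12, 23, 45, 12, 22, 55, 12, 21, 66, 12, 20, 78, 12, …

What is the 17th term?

Read the sequence 3 terms at a time; column i is its own pattern.
Track A is 12, 12, 12, 12, 12, 12, which is the constant sequence 12.
Track B is 24, 23, 22, 21, 20, which is arithmetic, step −1.
Track C is 36, 45, 55, 66, 78, which is the triangular numbers T_8, T_9, ….
Term 17 comes from track B (its 6th entry): 19.

19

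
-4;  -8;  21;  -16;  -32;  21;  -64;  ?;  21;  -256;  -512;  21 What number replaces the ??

Positions follow the repeating pattern AAB; grouping by letter gives 2 tracks.
Subsequence A: -4, -8, -16, -32, -64, ?, -256, -512 — geometric with ratio 2.
Subsequence B: 21, 21, 21, 21 — constant 21.
The gap is subsequence A's term 6; the rule gives -128.

-128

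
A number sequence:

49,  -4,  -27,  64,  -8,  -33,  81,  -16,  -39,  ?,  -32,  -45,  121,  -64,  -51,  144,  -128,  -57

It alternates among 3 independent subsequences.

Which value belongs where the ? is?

100

Split by position mod 3: positions 1, 4, 7, … form one track, and each other residue class forms its own.
Stream A: 49, 64, 81, ?, 121, 144. The squares 7², 8², 9², ….
Stream B: -4, -8, -16, -32, -64, -128. Multiplying by 2 each time.
Stream C: -27, -33, -39, -45, -51, -57. Linear: a_n = -21 − 6·n.
Stream A's pattern makes the blank 100.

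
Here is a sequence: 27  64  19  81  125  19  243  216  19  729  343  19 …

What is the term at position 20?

1000

Taking every 3rd term gives 3 separate tracks.
Stream A is 27, 81, 243, 729, which is powers of 3.
Stream B is 64, 125, 216, 343, which is consecutive cubes n³ from n = 4.
Stream C is 19, 19, 19, 19, which is constant 19.
The 20th slot belongs to stream B; its 7th term is 1000.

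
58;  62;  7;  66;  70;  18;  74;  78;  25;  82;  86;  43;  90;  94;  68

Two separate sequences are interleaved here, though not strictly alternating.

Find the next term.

Reading positions in blocks of 3 reveals the pattern AAB — 2 tracks woven together.
Track A: 58, 62, 66, 70, 74, 78, 82, 86, 90, 94. Arithmetic, step +4.
Track B: 7, 18, 25, 43, 68. Each term equals the sum of the previous two.
Term 16 comes from track A (its 11th entry): 98.

98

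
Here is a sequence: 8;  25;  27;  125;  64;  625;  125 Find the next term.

3125

Odd-indexed and even-indexed terms follow separate rules.
Stream A: 8, 27, 64, 125 — perfect cubes starting at 2³.
Stream B: 25, 125, 625 — powers 5^2, 5^3, 5^4, ….
Term 8 comes from stream B (its 4th entry): 3125.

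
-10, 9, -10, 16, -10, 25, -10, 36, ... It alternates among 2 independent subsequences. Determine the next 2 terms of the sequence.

-10, 49

Split by position mod 2 into 2 tracks.
Subsequence A: -10, -10, -10, -10. Always -10.
Subsequence B: 9, 16, 25, 36. Consecutive squares n² from n = 3.
The 9th slot belongs to subsequence A; its 5th term is -10.
Position 10 falls in subsequence B as its term 5, giving 49.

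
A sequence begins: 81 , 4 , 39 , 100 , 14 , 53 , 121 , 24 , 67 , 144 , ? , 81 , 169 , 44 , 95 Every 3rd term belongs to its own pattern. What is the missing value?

Split by position mod 3 into 3 tracks.
Track A = 81, 100, 121, 144, 169: perfect squares starting at 9².
Track B = 4, 14, 24, ?, 44: adding 10 each time.
Track C = 39, 53, 67, 81, 95: linear: a_n = 25 + 14·n.
Track B's pattern makes the blank 34.

34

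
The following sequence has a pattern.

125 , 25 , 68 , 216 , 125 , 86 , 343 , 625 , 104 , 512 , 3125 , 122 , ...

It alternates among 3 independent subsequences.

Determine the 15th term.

140

Taking every 3rd term gives 3 separate tracks.
Subsequence A is 125, 216, 343, 512, which is the cubes 5³, 6³, 7³, ….
Subsequence B is 25, 125, 625, 3125, which is powers 5^2, 5^3, 5^4, ….
Subsequence C is 68, 86, 104, 122, which is arithmetic with common difference +18.
Position 15 falls in subsequence C as its term 5, giving 140.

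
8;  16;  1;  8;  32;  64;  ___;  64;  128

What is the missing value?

The slot pattern repeats as AABB (period 4), so there are 2 interleaved tracks.
Track A: 8, 16, 32, 64, 128 — geometric, ×2 each step.
Track B: 1, 8, ?, 64 — perfect cubes starting at 1³.
So the missing entry in track B is 27.

27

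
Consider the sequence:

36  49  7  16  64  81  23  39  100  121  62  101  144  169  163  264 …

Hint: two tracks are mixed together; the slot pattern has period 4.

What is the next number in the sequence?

Positions follow the repeating pattern AABB; grouping by letter gives 2 tracks.
Track A is 36, 49, 64, 81, 100, 121, 144, 169, which is consecutive squares n² from n = 6.
Track B is 7, 16, 23, 39, 62, 101, 163, 264, which is Fibonacci-style (each term is the sum of the two before it).
Position 17 → track A, term 9 = 196.

196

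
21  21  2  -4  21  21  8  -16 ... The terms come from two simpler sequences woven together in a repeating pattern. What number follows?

21

Reading positions in blocks of 4 reveals the pattern AABB — 2 tracks woven together.
Track A: 21, 21, 21, 21 — the constant sequence 21.
Track B: 2, -4, 8, -16 — geometric, ×-2 each step.
Term 9 comes from track A (its 5th entry): 21.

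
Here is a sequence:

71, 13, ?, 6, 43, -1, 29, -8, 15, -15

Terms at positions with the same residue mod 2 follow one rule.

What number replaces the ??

Odd-indexed and even-indexed terms follow separate rules.
Subsequence A is 71, ?, 43, 29, 15, which is linear: a_n = 85 − 14·n.
Subsequence B is 13, 6, -1, -8, -15, which is arithmetic, step −7.
Filling subsequence A at index 2 by its rule yields 57.

57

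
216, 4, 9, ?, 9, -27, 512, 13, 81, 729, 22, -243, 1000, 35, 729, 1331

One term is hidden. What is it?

343

The terms cycle through 3 interleaved subsequences.
Track A = 216, ?, 512, 729, 1000, 1331: consecutive cubes n³ from n = 6.
Track B = 4, 9, 13, 22, 35: Fibonacci-style (each term is the sum of the two before it).
Track C = 9, -27, 81, -243, 729: geometric, ×-3 each step.
So the missing entry in track A is 343.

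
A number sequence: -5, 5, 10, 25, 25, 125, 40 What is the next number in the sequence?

625

The terms cycle through 2 interleaved subsequences.
Track A: -5, 10, 25, 40. Arithmetic, step +15.
Track B: 5, 25, 125. Multiplying by 5 each time.
The 8th slot belongs to track B; its 4th term is 625.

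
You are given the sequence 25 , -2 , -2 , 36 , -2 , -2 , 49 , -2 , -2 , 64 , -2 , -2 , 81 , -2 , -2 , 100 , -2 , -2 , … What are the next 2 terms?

Reading positions in blocks of 3 reveals the pattern ABB — 2 tracks woven together.
Subsequence A = 25, 36, 49, 64, 81, 100: the squares 5², 6², 7², ….
Subsequence B = -2, -2, -2, -2, -2, -2, -2, -2, -2, -2, -2, -2: constant -2.
Position 19 → subsequence A, term 7 = 121.
Term 20 comes from subsequence B (its 13th entry): -2.

121, -2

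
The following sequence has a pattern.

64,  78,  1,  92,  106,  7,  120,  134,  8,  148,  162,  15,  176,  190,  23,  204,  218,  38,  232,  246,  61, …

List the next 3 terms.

260, 274, 99

The slot pattern repeats as AAB (period 3), so there are 2 interleaved tracks.
Subsequence A: 64, 78, 92, 106, 120, 134, 148, 162, 176, 190, 204, 218, 232, 246 — linear: a_n = 50 + 14·n.
Subsequence B: 1, 7, 8, 15, 23, 38, 61 — a Fibonacci-like recurrence a_n = a_{n-1} + a_{n-2}.
Term 22 comes from subsequence A (its 15th entry): 260.
Position 23 → subsequence A, term 16 = 274.
Term 24 comes from subsequence B (its 8th entry): 99.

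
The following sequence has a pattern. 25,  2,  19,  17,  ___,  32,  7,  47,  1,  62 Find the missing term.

Split by position mod 2 into 2 tracks.
Track A: 25, 19, ?, 7, 1 — linear: a_n = 31 − 6·n.
Track B: 2, 17, 32, 47, 62 — arithmetic, step +15.
The gap is track A's term 3; the rule gives 13.

13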